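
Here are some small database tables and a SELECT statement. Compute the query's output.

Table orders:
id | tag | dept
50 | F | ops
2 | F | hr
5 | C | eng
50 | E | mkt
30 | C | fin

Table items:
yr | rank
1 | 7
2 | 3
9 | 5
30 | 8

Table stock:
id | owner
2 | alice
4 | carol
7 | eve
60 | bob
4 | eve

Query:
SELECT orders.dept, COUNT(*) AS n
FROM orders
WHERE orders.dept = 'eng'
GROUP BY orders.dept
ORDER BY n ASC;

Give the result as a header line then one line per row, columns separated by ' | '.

After WHERE (1 rows):
orders.id | orders.tag | orders.dept
5 | C | eng
After GROUP BY (1 rows):
orders.dept | n
eng | 1
After ORDER BY (1 rows):
orders.dept | n
eng | 1

== RESULT ==
orders.dept | n
eng | 1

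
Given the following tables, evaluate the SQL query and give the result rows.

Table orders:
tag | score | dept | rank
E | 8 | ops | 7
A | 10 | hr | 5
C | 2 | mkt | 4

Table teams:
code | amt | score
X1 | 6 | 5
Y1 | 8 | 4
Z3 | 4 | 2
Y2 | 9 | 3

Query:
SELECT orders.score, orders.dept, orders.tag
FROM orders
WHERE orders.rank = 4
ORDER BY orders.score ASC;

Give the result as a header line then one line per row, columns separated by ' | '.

== RESULT ==
orders.score | orders.dept | orders.tag
2 | mkt | C

Derivation:
After WHERE (1 rows):
orders.tag | orders.score | orders.dept | orders.rank
C | 2 | mkt | 4
After SELECT (1 rows):
orders.score | orders.dept | orders.tag
2 | mkt | C
After ORDER BY (1 rows):
orders.score | orders.dept | orders.tag
2 | mkt | C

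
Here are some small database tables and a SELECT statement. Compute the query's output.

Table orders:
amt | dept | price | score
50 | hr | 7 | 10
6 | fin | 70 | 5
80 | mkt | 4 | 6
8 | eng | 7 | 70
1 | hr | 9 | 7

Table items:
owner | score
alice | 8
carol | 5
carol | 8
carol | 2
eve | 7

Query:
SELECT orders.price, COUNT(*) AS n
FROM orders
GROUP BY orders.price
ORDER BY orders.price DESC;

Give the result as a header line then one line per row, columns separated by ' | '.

== RESULT ==
orders.price | n
70 | 1
9 | 1
7 | 2
4 | 1

Derivation:
After GROUP BY (4 rows):
orders.price | n
7 | 2
70 | 1
4 | 1
9 | 1
After ORDER BY (4 rows):
orders.price | n
70 | 1
9 | 1
7 | 2
4 | 1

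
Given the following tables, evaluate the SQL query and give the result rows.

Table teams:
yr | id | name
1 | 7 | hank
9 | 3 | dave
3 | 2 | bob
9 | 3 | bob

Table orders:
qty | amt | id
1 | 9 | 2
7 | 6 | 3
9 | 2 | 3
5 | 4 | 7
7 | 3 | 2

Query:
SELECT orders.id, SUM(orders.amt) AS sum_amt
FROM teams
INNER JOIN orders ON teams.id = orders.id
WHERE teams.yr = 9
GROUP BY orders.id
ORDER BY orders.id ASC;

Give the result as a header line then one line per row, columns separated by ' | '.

After JOIN orders (7 rows):
teams.yr | teams.id | teams.name | orders.qty | orders.amt | orders.id
1 | 7 | hank | 5 | 4 | 7
9 | 3 | dave | 7 | 6 | 3
9 | 3 | dave | 9 | 2 | 3
3 | 2 | bob | 1 | 9 | 2
3 | 2 | bob | 7 | 3 | 2
9 | 3 | bob | 7 | 6 | 3
9 | 3 | bob | 9 | 2 | 3
After WHERE (4 rows):
teams.yr | teams.id | teams.name | orders.qty | orders.amt | orders.id
9 | 3 | dave | 7 | 6 | 3
9 | 3 | dave | 9 | 2 | 3
9 | 3 | bob | 7 | 6 | 3
9 | 3 | bob | 9 | 2 | 3
After GROUP BY (1 rows):
orders.id | sum_amt
3 | 16
After ORDER BY (1 rows):
orders.id | sum_amt
3 | 16

== RESULT ==
orders.id | sum_amt
3 | 16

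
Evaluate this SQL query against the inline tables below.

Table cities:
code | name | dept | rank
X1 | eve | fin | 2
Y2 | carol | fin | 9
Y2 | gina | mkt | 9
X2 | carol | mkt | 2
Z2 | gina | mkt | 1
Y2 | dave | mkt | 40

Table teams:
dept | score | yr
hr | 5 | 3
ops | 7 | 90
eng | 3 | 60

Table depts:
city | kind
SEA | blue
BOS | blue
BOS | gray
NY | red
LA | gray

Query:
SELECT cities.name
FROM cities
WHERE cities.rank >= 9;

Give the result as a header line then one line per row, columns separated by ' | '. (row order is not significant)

After WHERE (3 rows):
cities.code | cities.name | cities.dept | cities.rank
Y2 | carol | fin | 9
Y2 | gina | mkt | 9
Y2 | dave | mkt | 40
After SELECT (3 rows):
cities.name
carol
gina
dave

== RESULT ==
cities.name
carol
gina
dave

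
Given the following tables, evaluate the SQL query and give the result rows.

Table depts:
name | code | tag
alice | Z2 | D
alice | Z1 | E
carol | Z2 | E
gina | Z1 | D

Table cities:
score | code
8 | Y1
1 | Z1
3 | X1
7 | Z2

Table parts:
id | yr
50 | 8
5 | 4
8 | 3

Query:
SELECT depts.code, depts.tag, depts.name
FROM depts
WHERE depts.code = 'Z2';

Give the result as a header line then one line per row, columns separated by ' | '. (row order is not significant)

After WHERE (2 rows):
depts.name | depts.code | depts.tag
alice | Z2 | D
carol | Z2 | E
After SELECT (2 rows):
depts.code | depts.tag | depts.name
Z2 | D | alice
Z2 | E | carol

== RESULT ==
depts.code | depts.tag | depts.name
Z2 | D | alice
Z2 | E | carol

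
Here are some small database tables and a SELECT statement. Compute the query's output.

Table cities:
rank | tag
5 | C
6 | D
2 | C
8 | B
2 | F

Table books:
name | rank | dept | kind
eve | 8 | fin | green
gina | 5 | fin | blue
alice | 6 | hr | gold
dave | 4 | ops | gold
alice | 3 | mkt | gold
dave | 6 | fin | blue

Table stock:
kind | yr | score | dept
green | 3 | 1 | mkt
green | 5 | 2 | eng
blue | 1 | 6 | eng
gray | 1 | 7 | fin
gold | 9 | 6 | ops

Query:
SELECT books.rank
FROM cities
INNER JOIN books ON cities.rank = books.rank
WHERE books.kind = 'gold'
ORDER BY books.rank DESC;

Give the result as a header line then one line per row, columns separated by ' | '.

== RESULT ==
books.rank
6

Derivation:
After JOIN books (4 rows):
cities.rank | cities.tag | books.name | books.rank | books.dept | books.kind
5 | C | gina | 5 | fin | blue
6 | D | alice | 6 | hr | gold
6 | D | dave | 6 | fin | blue
8 | B | eve | 8 | fin | green
After WHERE (1 rows):
cities.rank | cities.tag | books.name | books.rank | books.dept | books.kind
6 | D | alice | 6 | hr | gold
After SELECT (1 rows):
books.rank
6
After ORDER BY (1 rows):
books.rank
6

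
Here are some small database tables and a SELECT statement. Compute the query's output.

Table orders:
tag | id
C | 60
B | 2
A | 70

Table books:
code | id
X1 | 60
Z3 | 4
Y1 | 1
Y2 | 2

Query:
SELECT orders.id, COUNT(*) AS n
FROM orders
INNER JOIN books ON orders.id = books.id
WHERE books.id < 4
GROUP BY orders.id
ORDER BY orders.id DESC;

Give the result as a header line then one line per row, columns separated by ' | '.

== RESULT ==
orders.id | n
2 | 1

Derivation:
After JOIN books (2 rows):
orders.tag | orders.id | books.code | books.id
C | 60 | X1 | 60
B | 2 | Y2 | 2
After WHERE (1 rows):
orders.tag | orders.id | books.code | books.id
B | 2 | Y2 | 2
After GROUP BY (1 rows):
orders.id | n
2 | 1
After ORDER BY (1 rows):
orders.id | n
2 | 1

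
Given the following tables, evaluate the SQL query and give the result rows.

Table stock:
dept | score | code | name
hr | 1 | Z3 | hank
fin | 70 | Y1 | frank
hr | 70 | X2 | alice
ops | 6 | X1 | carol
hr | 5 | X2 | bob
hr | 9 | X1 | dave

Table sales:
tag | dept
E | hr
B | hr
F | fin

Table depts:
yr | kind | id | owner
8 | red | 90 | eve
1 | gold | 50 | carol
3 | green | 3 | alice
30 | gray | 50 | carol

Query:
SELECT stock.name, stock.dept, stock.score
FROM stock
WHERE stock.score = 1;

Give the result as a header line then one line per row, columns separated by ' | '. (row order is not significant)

After WHERE (1 rows):
stock.dept | stock.score | stock.code | stock.name
hr | 1 | Z3 | hank
After SELECT (1 rows):
stock.name | stock.dept | stock.score
hank | hr | 1

== RESULT ==
stock.name | stock.dept | stock.score
hank | hr | 1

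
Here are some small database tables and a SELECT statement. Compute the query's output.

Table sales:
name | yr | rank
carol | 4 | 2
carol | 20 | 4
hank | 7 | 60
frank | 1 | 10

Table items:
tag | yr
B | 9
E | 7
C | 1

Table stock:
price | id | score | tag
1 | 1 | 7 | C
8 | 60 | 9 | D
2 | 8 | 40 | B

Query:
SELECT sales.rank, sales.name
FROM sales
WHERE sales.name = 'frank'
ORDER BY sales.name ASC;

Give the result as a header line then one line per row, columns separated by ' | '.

After WHERE (1 rows):
sales.name | sales.yr | sales.rank
frank | 1 | 10
After SELECT (1 rows):
sales.rank | sales.name
10 | frank
After ORDER BY (1 rows):
sales.rank | sales.name
10 | frank

== RESULT ==
sales.rank | sales.name
10 | frank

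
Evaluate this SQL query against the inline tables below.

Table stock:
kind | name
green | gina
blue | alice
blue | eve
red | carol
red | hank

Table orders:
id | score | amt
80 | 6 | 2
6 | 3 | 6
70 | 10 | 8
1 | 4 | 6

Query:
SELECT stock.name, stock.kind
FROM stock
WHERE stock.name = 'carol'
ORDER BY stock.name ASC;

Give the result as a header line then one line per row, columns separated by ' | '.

After WHERE (1 rows):
stock.kind | stock.name
red | carol
After SELECT (1 rows):
stock.name | stock.kind
carol | red
After ORDER BY (1 rows):
stock.name | stock.kind
carol | red

== RESULT ==
stock.name | stock.kind
carol | red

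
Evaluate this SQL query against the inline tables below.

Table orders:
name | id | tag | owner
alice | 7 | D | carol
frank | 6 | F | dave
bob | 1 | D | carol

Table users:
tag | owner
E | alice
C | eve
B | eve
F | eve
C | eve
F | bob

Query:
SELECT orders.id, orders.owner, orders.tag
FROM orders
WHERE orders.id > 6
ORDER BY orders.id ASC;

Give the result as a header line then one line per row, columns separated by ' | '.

After WHERE (1 rows):
orders.name | orders.id | orders.tag | orders.owner
alice | 7 | D | carol
After SELECT (1 rows):
orders.id | orders.owner | orders.tag
7 | carol | D
After ORDER BY (1 rows):
orders.id | orders.owner | orders.tag
7 | carol | D

== RESULT ==
orders.id | orders.owner | orders.tag
7 | carol | D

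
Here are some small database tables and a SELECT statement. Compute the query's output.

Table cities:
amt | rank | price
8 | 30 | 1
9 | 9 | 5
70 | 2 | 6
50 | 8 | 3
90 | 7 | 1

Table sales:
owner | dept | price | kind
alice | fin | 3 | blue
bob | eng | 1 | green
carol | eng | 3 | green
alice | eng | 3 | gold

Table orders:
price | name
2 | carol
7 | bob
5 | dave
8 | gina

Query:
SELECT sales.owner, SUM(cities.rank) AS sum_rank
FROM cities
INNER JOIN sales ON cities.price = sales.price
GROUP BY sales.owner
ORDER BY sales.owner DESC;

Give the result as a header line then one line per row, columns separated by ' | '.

== RESULT ==
sales.owner | sum_rank
carol | 8
bob | 37
alice | 16

Derivation:
After JOIN sales (5 rows):
cities.amt | cities.rank | cities.price | sales.owner | sales.dept | sales.price | sales.kind
8 | 30 | 1 | bob | eng | 1 | green
50 | 8 | 3 | alice | fin | 3 | blue
50 | 8 | 3 | carol | eng | 3 | green
50 | 8 | 3 | alice | eng | 3 | gold
90 | 7 | 1 | bob | eng | 1 | green
After GROUP BY (3 rows):
sales.owner | sum_rank
bob | 37
alice | 16
carol | 8
After ORDER BY (3 rows):
sales.owner | sum_rank
carol | 8
bob | 37
alice | 16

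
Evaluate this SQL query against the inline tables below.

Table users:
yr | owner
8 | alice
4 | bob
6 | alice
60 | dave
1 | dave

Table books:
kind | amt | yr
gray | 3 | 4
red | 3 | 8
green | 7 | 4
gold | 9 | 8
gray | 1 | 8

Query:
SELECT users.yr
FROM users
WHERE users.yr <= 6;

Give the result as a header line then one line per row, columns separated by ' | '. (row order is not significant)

After WHERE (3 rows):
users.yr | users.owner
4 | bob
6 | alice
1 | dave
After SELECT (3 rows):
users.yr
4
6
1

== RESULT ==
users.yr
4
6
1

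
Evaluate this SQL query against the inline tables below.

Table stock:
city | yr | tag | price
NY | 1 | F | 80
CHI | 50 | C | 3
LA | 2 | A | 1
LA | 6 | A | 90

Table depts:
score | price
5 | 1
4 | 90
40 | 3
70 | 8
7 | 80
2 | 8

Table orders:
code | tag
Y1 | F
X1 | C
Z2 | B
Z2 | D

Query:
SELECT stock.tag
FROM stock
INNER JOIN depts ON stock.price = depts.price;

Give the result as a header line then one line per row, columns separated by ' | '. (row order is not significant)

== RESULT ==
stock.tag
F
C
A
A

Derivation:
After JOIN depts (4 rows):
stock.city | stock.yr | stock.tag | stock.price | depts.score | depts.price
NY | 1 | F | 80 | 7 | 80
CHI | 50 | C | 3 | 40 | 3
LA | 2 | A | 1 | 5 | 1
LA | 6 | A | 90 | 4 | 90
After SELECT (4 rows):
stock.tag
F
C
A
A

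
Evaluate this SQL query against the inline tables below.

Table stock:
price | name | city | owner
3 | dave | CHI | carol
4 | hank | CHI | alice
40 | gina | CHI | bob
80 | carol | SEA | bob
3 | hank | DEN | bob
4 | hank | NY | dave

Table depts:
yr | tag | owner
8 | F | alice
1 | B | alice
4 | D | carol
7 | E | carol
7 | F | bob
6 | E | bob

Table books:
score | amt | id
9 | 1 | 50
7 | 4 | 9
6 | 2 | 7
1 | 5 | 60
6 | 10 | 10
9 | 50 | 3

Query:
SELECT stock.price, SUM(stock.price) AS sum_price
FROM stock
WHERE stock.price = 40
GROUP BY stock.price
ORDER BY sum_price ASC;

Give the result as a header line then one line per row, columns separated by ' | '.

After WHERE (1 rows):
stock.price | stock.name | stock.city | stock.owner
40 | gina | CHI | bob
After GROUP BY (1 rows):
stock.price | sum_price
40 | 40
After ORDER BY (1 rows):
stock.price | sum_price
40 | 40

== RESULT ==
stock.price | sum_price
40 | 40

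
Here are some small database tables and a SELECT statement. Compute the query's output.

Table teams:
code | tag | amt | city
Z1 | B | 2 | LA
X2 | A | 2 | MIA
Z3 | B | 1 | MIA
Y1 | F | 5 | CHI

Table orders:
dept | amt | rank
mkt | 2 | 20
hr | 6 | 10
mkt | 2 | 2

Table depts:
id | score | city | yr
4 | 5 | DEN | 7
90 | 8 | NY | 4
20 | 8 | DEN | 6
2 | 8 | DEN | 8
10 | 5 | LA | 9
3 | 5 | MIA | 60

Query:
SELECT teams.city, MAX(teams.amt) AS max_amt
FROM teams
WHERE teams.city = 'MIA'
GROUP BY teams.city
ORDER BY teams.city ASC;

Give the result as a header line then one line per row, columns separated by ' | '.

== RESULT ==
teams.city | max_amt
MIA | 2

Derivation:
After WHERE (2 rows):
teams.code | teams.tag | teams.amt | teams.city
X2 | A | 2 | MIA
Z3 | B | 1 | MIA
After GROUP BY (1 rows):
teams.city | max_amt
MIA | 2
After ORDER BY (1 rows):
teams.city | max_amt
MIA | 2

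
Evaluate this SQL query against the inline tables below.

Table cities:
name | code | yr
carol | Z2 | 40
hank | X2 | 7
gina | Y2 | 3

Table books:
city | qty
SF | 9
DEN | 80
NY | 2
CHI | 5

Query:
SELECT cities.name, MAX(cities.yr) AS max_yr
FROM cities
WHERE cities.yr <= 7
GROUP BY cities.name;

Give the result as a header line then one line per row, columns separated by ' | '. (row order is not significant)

After WHERE (2 rows):
cities.name | cities.code | cities.yr
hank | X2 | 7
gina | Y2 | 3
After GROUP BY (2 rows):
cities.name | max_yr
hank | 7
gina | 3

== RESULT ==
cities.name | max_yr
hank | 7
gina | 3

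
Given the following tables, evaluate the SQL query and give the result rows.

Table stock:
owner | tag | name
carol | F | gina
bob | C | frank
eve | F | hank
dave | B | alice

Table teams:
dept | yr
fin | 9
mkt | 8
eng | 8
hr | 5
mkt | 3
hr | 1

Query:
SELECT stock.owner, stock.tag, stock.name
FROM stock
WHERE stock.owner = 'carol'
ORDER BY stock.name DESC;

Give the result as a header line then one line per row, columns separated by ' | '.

== RESULT ==
stock.owner | stock.tag | stock.name
carol | F | gina

Derivation:
After WHERE (1 rows):
stock.owner | stock.tag | stock.name
carol | F | gina
After SELECT (1 rows):
stock.owner | stock.tag | stock.name
carol | F | gina
After ORDER BY (1 rows):
stock.owner | stock.tag | stock.name
carol | F | gina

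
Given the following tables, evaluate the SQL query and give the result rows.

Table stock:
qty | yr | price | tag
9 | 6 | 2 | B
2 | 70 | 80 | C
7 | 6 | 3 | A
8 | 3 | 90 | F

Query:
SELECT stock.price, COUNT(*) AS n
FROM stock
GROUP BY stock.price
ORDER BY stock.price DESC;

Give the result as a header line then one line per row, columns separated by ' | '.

After GROUP BY (4 rows):
stock.price | n
2 | 1
80 | 1
3 | 1
90 | 1
After ORDER BY (4 rows):
stock.price | n
90 | 1
80 | 1
3 | 1
2 | 1

== RESULT ==
stock.price | n
90 | 1
80 | 1
3 | 1
2 | 1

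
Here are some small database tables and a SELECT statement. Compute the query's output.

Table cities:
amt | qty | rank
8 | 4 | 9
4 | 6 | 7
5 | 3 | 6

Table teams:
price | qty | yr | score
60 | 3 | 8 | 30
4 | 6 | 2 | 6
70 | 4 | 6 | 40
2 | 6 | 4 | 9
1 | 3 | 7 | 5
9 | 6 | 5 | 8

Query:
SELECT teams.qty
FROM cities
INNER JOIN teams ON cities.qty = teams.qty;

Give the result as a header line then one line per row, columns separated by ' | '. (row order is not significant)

After JOIN teams (6 rows):
cities.amt | cities.qty | cities.rank | teams.price | teams.qty | teams.yr | teams.score
8 | 4 | 9 | 70 | 4 | 6 | 40
4 | 6 | 7 | 4 | 6 | 2 | 6
4 | 6 | 7 | 2 | 6 | 4 | 9
4 | 6 | 7 | 9 | 6 | 5 | 8
5 | 3 | 6 | 60 | 3 | 8 | 30
5 | 3 | 6 | 1 | 3 | 7 | 5
After SELECT (6 rows):
teams.qty
4
6
6
6
3
3

== RESULT ==
teams.qty
4
6
6
6
3
3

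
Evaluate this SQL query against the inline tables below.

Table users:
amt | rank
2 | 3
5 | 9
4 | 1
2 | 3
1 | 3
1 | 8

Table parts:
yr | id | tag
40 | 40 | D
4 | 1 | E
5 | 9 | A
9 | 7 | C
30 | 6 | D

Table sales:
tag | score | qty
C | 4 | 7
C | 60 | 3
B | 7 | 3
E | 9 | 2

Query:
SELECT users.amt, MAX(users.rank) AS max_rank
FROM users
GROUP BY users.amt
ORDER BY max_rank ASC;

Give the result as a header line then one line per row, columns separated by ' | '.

After GROUP BY (4 rows):
users.amt | max_rank
2 | 3
5 | 9
4 | 1
1 | 8
After ORDER BY (4 rows):
users.amt | max_rank
4 | 1
2 | 3
1 | 8
5 | 9

== RESULT ==
users.amt | max_rank
4 | 1
2 | 3
1 | 8
5 | 9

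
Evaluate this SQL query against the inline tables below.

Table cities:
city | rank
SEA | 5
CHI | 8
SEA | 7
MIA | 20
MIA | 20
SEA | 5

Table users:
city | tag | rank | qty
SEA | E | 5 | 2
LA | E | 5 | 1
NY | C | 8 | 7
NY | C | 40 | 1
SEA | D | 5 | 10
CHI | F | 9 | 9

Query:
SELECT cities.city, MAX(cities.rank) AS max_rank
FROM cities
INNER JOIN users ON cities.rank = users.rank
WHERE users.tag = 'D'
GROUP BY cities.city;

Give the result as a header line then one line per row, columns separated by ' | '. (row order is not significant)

== RESULT ==
cities.city | max_rank
SEA | 5

Derivation:
After JOIN users (7 rows):
cities.city | cities.rank | users.city | users.tag | users.rank | users.qty
SEA | 5 | SEA | E | 5 | 2
SEA | 5 | LA | E | 5 | 1
SEA | 5 | SEA | D | 5 | 10
CHI | 8 | NY | C | 8 | 7
SEA | 5 | SEA | E | 5 | 2
SEA | 5 | LA | E | 5 | 1
SEA | 5 | SEA | D | 5 | 10
After WHERE (2 rows):
cities.city | cities.rank | users.city | users.tag | users.rank | users.qty
SEA | 5 | SEA | D | 5 | 10
SEA | 5 | SEA | D | 5 | 10
After GROUP BY (1 rows):
cities.city | max_rank
SEA | 5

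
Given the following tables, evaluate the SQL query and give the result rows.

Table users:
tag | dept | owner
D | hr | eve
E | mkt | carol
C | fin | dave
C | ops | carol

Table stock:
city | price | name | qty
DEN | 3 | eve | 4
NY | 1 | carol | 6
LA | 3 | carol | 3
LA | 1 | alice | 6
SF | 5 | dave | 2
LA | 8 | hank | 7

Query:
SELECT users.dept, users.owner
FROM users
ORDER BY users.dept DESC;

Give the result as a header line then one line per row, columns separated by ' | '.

After SELECT (4 rows):
users.dept | users.owner
hr | eve
mkt | carol
fin | dave
ops | carol
After ORDER BY (4 rows):
users.dept | users.owner
ops | carol
mkt | carol
hr | eve
fin | dave

== RESULT ==
users.dept | users.owner
ops | carol
mkt | carol
hr | eve
fin | dave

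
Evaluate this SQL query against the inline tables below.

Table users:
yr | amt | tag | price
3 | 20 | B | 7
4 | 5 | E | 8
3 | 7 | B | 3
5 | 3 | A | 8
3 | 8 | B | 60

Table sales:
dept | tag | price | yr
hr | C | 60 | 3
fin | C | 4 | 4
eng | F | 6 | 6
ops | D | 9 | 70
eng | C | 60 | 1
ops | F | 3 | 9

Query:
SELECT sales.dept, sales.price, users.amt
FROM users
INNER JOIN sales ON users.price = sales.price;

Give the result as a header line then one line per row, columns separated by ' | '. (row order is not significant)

== RESULT ==
sales.dept | sales.price | users.amt
ops | 3 | 7
hr | 60 | 8
eng | 60 | 8

Derivation:
After JOIN sales (3 rows):
users.yr | users.amt | users.tag | users.price | sales.dept | sales.tag | sales.price | sales.yr
3 | 7 | B | 3 | ops | F | 3 | 9
3 | 8 | B | 60 | hr | C | 60 | 3
3 | 8 | B | 60 | eng | C | 60 | 1
After SELECT (3 rows):
sales.dept | sales.price | users.amt
ops | 3 | 7
hr | 60 | 8
eng | 60 | 8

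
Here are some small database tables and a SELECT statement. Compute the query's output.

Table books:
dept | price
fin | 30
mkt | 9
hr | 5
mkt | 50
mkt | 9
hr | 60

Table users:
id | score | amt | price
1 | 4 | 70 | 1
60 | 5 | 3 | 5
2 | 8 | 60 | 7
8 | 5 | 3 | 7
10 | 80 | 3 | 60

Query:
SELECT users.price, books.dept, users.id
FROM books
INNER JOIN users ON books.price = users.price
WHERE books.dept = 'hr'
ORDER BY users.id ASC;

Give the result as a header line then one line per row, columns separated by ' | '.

== RESULT ==
users.price | books.dept | users.id
60 | hr | 10
5 | hr | 60

Derivation:
After JOIN users (2 rows):
books.dept | books.price | users.id | users.score | users.amt | users.price
hr | 5 | 60 | 5 | 3 | 5
hr | 60 | 10 | 80 | 3 | 60
After WHERE (2 rows):
books.dept | books.price | users.id | users.score | users.amt | users.price
hr | 5 | 60 | 5 | 3 | 5
hr | 60 | 10 | 80 | 3 | 60
After SELECT (2 rows):
users.price | books.dept | users.id
5 | hr | 60
60 | hr | 10
After ORDER BY (2 rows):
users.price | books.dept | users.id
60 | hr | 10
5 | hr | 60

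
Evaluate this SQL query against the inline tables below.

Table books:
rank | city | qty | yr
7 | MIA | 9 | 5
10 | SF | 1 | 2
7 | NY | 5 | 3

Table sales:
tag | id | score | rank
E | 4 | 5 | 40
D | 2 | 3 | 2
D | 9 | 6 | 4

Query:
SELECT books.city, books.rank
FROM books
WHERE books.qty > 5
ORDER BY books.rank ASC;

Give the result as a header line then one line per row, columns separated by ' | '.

After WHERE (1 rows):
books.rank | books.city | books.qty | books.yr
7 | MIA | 9 | 5
After SELECT (1 rows):
books.city | books.rank
MIA | 7
After ORDER BY (1 rows):
books.city | books.rank
MIA | 7

== RESULT ==
books.city | books.rank
MIA | 7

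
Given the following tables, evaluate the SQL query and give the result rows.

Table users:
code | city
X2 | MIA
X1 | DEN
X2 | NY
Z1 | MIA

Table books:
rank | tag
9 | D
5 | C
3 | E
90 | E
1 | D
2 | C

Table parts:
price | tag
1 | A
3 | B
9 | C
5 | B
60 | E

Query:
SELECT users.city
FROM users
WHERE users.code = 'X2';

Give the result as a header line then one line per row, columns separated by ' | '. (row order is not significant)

After WHERE (2 rows):
users.code | users.city
X2 | MIA
X2 | NY
After SELECT (2 rows):
users.city
MIA
NY

== RESULT ==
users.city
MIA
NY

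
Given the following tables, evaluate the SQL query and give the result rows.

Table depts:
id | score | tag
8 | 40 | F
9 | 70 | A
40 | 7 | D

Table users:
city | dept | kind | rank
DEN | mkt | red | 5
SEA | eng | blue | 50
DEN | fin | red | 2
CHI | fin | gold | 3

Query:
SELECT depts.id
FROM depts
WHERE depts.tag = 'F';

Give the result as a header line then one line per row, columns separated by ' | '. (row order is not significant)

== RESULT ==
depts.id
8

Derivation:
After WHERE (1 rows):
depts.id | depts.score | depts.tag
8 | 40 | F
After SELECT (1 rows):
depts.id
8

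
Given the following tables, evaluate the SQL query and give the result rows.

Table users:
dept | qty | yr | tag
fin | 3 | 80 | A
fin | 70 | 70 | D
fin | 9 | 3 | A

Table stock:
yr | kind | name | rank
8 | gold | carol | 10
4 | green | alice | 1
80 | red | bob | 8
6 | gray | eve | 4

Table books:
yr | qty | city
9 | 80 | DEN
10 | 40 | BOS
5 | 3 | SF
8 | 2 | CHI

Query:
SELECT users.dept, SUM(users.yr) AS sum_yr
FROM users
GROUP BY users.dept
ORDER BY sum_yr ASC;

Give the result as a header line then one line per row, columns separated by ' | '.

== RESULT ==
users.dept | sum_yr
fin | 153

Derivation:
After GROUP BY (1 rows):
users.dept | sum_yr
fin | 153
After ORDER BY (1 rows):
users.dept | sum_yr
fin | 153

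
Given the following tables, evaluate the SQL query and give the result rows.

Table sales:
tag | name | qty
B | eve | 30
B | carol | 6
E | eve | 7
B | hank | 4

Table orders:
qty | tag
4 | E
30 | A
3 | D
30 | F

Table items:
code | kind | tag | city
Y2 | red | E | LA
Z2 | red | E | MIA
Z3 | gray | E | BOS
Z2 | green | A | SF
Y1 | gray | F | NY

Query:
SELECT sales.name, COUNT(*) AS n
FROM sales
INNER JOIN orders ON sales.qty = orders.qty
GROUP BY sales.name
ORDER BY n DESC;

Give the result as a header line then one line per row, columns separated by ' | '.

== RESULT ==
sales.name | n
eve | 2
hank | 1

Derivation:
After JOIN orders (3 rows):
sales.tag | sales.name | sales.qty | orders.qty | orders.tag
B | eve | 30 | 30 | A
B | eve | 30 | 30 | F
B | hank | 4 | 4 | E
After GROUP BY (2 rows):
sales.name | n
eve | 2
hank | 1
After ORDER BY (2 rows):
sales.name | n
eve | 2
hank | 1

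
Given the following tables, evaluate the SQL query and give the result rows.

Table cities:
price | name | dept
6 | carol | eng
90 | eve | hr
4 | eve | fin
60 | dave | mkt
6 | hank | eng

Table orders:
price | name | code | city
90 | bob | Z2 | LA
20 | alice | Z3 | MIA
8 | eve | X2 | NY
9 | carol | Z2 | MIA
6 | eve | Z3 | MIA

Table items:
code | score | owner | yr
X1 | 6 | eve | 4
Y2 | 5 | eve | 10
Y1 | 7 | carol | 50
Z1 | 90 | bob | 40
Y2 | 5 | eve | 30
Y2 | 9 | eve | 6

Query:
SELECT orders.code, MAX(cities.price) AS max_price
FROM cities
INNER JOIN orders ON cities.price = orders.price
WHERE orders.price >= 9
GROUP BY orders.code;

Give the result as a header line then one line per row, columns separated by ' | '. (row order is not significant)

After JOIN orders (3 rows):
cities.price | cities.name | cities.dept | orders.price | orders.name | orders.code | orders.city
6 | carol | eng | 6 | eve | Z3 | MIA
90 | eve | hr | 90 | bob | Z2 | LA
6 | hank | eng | 6 | eve | Z3 | MIA
After WHERE (1 rows):
cities.price | cities.name | cities.dept | orders.price | orders.name | orders.code | orders.city
90 | eve | hr | 90 | bob | Z2 | LA
After GROUP BY (1 rows):
orders.code | max_price
Z2 | 90

== RESULT ==
orders.code | max_price
Z2 | 90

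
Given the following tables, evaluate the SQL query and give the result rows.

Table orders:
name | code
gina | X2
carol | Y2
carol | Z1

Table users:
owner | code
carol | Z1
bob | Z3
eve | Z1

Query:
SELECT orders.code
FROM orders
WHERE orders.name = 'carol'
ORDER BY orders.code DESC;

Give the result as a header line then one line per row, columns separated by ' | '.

== RESULT ==
orders.code
Z1
Y2

Derivation:
After WHERE (2 rows):
orders.name | orders.code
carol | Y2
carol | Z1
After SELECT (2 rows):
orders.code
Y2
Z1
After ORDER BY (2 rows):
orders.code
Z1
Y2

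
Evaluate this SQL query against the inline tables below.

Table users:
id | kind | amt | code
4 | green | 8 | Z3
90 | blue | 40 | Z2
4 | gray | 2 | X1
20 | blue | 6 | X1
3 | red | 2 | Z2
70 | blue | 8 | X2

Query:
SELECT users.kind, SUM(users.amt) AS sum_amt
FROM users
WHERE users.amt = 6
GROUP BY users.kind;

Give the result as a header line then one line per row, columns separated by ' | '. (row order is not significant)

== RESULT ==
users.kind | sum_amt
blue | 6

Derivation:
After WHERE (1 rows):
users.id | users.kind | users.amt | users.code
20 | blue | 6 | X1
After GROUP BY (1 rows):
users.kind | sum_amt
blue | 6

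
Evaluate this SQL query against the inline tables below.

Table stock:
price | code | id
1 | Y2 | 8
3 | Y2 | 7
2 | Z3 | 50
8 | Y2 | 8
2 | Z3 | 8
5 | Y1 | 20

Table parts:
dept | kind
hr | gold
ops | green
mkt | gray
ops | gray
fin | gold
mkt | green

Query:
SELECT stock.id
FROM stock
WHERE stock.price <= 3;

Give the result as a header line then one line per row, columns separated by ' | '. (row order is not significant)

After WHERE (4 rows):
stock.price | stock.code | stock.id
1 | Y2 | 8
3 | Y2 | 7
2 | Z3 | 50
2 | Z3 | 8
After SELECT (4 rows):
stock.id
8
7
50
8

== RESULT ==
stock.id
8
7
50
8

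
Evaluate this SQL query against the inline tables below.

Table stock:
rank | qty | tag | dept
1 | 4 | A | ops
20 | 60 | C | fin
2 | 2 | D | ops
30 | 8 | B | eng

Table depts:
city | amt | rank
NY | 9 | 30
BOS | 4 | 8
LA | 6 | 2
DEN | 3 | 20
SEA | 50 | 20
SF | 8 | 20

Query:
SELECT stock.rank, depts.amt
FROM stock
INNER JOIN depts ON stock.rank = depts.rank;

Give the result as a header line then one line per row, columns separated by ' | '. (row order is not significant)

== RESULT ==
stock.rank | depts.amt
20 | 3
20 | 50
20 | 8
2 | 6
30 | 9

Derivation:
After JOIN depts (5 rows):
stock.rank | stock.qty | stock.tag | stock.dept | depts.city | depts.amt | depts.rank
20 | 60 | C | fin | DEN | 3 | 20
20 | 60 | C | fin | SEA | 50 | 20
20 | 60 | C | fin | SF | 8 | 20
2 | 2 | D | ops | LA | 6 | 2
30 | 8 | B | eng | NY | 9 | 30
After SELECT (5 rows):
stock.rank | depts.amt
20 | 3
20 | 50
20 | 8
2 | 6
30 | 9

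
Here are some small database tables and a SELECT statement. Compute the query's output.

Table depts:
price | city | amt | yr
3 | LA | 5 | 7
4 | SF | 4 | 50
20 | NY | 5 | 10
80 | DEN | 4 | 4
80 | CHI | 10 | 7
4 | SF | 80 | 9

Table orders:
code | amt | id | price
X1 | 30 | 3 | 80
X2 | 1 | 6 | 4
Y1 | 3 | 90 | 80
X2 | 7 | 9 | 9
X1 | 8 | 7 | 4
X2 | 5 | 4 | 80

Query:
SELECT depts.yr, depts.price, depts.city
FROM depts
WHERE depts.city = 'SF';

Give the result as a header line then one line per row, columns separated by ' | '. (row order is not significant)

After WHERE (2 rows):
depts.price | depts.city | depts.amt | depts.yr
4 | SF | 4 | 50
4 | SF | 80 | 9
After SELECT (2 rows):
depts.yr | depts.price | depts.city
50 | 4 | SF
9 | 4 | SF

== RESULT ==
depts.yr | depts.price | depts.city
50 | 4 | SF
9 | 4 | SF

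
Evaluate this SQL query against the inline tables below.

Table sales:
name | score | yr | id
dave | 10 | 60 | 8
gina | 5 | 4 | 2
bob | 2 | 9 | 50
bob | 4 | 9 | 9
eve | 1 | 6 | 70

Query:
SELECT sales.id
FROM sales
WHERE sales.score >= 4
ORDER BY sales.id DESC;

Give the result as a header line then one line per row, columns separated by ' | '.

After WHERE (3 rows):
sales.name | sales.score | sales.yr | sales.id
dave | 10 | 60 | 8
gina | 5 | 4 | 2
bob | 4 | 9 | 9
After SELECT (3 rows):
sales.id
8
2
9
After ORDER BY (3 rows):
sales.id
9
8
2

== RESULT ==
sales.id
9
8
2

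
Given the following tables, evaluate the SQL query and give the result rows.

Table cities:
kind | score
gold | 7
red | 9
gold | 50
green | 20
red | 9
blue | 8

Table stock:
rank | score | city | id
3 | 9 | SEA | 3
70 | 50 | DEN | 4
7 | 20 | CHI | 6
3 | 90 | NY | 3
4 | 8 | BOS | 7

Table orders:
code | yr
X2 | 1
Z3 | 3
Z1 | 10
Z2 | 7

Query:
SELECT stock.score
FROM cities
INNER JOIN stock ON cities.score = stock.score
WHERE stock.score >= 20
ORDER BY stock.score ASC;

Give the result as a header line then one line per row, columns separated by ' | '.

After JOIN stock (5 rows):
cities.kind | cities.score | stock.rank | stock.score | stock.city | stock.id
red | 9 | 3 | 9 | SEA | 3
gold | 50 | 70 | 50 | DEN | 4
green | 20 | 7 | 20 | CHI | 6
red | 9 | 3 | 9 | SEA | 3
blue | 8 | 4 | 8 | BOS | 7
After WHERE (2 rows):
cities.kind | cities.score | stock.rank | stock.score | stock.city | stock.id
gold | 50 | 70 | 50 | DEN | 4
green | 20 | 7 | 20 | CHI | 6
After SELECT (2 rows):
stock.score
50
20
After ORDER BY (2 rows):
stock.score
20
50

== RESULT ==
stock.score
20
50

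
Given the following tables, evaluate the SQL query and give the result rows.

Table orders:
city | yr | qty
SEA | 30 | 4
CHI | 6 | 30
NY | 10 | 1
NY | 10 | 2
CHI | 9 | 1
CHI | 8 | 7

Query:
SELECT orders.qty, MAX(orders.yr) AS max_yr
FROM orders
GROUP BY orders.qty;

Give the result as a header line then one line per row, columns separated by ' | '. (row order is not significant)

After GROUP BY (5 rows):
orders.qty | max_yr
4 | 30
30 | 6
1 | 10
2 | 10
7 | 8

== RESULT ==
orders.qty | max_yr
4 | 30
30 | 6
1 | 10
2 | 10
7 | 8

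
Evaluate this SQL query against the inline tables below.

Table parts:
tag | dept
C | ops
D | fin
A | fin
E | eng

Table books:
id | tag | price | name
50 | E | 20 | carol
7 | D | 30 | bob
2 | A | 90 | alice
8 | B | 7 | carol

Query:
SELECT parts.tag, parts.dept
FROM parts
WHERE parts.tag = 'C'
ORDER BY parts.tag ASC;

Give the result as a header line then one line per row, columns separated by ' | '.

After WHERE (1 rows):
parts.tag | parts.dept
C | ops
After SELECT (1 rows):
parts.tag | parts.dept
C | ops
After ORDER BY (1 rows):
parts.tag | parts.dept
C | ops

== RESULT ==
parts.tag | parts.dept
C | ops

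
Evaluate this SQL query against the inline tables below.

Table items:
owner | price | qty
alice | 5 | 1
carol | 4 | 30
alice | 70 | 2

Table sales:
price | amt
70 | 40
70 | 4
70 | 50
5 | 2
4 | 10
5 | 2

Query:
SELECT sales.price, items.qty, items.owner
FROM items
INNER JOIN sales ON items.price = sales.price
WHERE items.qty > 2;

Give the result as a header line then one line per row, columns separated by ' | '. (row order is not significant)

After JOIN sales (6 rows):
items.owner | items.price | items.qty | sales.price | sales.amt
alice | 5 | 1 | 5 | 2
alice | 5 | 1 | 5 | 2
carol | 4 | 30 | 4 | 10
alice | 70 | 2 | 70 | 40
alice | 70 | 2 | 70 | 4
alice | 70 | 2 | 70 | 50
After WHERE (1 rows):
items.owner | items.price | items.qty | sales.price | sales.amt
carol | 4 | 30 | 4 | 10
After SELECT (1 rows):
sales.price | items.qty | items.owner
4 | 30 | carol

== RESULT ==
sales.price | items.qty | items.owner
4 | 30 | carol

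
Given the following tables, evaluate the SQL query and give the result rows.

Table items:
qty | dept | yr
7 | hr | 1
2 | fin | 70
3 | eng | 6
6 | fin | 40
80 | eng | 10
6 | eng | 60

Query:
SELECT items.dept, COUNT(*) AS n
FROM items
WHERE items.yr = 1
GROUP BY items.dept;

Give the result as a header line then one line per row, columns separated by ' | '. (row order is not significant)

After WHERE (1 rows):
items.qty | items.dept | items.yr
7 | hr | 1
After GROUP BY (1 rows):
items.dept | n
hr | 1

== RESULT ==
items.dept | n
hr | 1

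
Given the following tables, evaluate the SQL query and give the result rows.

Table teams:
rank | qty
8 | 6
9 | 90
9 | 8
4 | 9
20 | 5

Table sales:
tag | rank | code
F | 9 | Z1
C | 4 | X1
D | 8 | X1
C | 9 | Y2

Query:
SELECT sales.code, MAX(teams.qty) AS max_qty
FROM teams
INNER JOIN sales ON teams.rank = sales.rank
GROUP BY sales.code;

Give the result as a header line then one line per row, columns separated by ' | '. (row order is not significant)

After JOIN sales (6 rows):
teams.rank | teams.qty | sales.tag | sales.rank | sales.code
8 | 6 | D | 8 | X1
9 | 90 | F | 9 | Z1
9 | 90 | C | 9 | Y2
9 | 8 | F | 9 | Z1
9 | 8 | C | 9 | Y2
4 | 9 | C | 4 | X1
After GROUP BY (3 rows):
sales.code | max_qty
X1 | 9
Z1 | 90
Y2 | 90

== RESULT ==
sales.code | max_qty
X1 | 9
Z1 | 90
Y2 | 90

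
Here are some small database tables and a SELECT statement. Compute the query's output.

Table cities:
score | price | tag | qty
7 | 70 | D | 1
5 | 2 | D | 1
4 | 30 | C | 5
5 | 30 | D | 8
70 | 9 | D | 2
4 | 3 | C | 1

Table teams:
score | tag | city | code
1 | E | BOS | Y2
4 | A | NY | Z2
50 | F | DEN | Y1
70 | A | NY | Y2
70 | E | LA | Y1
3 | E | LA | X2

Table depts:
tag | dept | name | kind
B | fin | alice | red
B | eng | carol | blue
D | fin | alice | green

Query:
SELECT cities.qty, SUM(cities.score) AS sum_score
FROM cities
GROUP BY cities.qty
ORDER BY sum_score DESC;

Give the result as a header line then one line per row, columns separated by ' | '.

After GROUP BY (4 rows):
cities.qty | sum_score
1 | 16
5 | 4
8 | 5
2 | 70
After ORDER BY (4 rows):
cities.qty | sum_score
2 | 70
1 | 16
8 | 5
5 | 4

== RESULT ==
cities.qty | sum_score
2 | 70
1 | 16
8 | 5
5 | 4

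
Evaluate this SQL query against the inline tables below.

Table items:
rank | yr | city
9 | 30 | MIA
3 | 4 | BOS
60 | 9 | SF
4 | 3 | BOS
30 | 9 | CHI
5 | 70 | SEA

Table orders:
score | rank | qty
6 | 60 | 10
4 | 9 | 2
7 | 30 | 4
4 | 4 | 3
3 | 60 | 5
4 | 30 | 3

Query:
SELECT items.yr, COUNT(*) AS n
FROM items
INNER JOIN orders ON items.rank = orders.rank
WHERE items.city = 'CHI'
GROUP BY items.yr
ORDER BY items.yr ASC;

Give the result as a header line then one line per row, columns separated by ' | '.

== RESULT ==
items.yr | n
9 | 2

Derivation:
After JOIN orders (6 rows):
items.rank | items.yr | items.city | orders.score | orders.rank | orders.qty
9 | 30 | MIA | 4 | 9 | 2
60 | 9 | SF | 6 | 60 | 10
60 | 9 | SF | 3 | 60 | 5
4 | 3 | BOS | 4 | 4 | 3
30 | 9 | CHI | 7 | 30 | 4
30 | 9 | CHI | 4 | 30 | 3
After WHERE (2 rows):
items.rank | items.yr | items.city | orders.score | orders.rank | orders.qty
30 | 9 | CHI | 7 | 30 | 4
30 | 9 | CHI | 4 | 30 | 3
After GROUP BY (1 rows):
items.yr | n
9 | 2
After ORDER BY (1 rows):
items.yr | n
9 | 2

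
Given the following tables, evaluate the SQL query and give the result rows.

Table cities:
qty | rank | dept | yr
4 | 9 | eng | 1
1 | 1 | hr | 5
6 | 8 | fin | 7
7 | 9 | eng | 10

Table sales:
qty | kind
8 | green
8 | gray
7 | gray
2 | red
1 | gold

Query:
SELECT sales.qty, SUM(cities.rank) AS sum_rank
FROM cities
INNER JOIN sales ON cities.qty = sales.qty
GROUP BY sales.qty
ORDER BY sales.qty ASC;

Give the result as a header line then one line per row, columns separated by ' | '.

After JOIN sales (2 rows):
cities.qty | cities.rank | cities.dept | cities.yr | sales.qty | sales.kind
1 | 1 | hr | 5 | 1 | gold
7 | 9 | eng | 10 | 7 | gray
After GROUP BY (2 rows):
sales.qty | sum_rank
1 | 1
7 | 9
After ORDER BY (2 rows):
sales.qty | sum_rank
1 | 1
7 | 9

== RESULT ==
sales.qty | sum_rank
1 | 1
7 | 9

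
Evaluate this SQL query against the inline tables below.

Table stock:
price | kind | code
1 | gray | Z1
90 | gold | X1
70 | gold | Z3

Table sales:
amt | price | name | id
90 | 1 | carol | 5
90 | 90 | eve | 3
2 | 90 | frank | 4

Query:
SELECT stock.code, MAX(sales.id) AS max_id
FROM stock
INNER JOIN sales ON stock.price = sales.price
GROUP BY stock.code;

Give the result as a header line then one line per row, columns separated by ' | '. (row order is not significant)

== RESULT ==
stock.code | max_id
Z1 | 5
X1 | 4

Derivation:
After JOIN sales (3 rows):
stock.price | stock.kind | stock.code | sales.amt | sales.price | sales.name | sales.id
1 | gray | Z1 | 90 | 1 | carol | 5
90 | gold | X1 | 90 | 90 | eve | 3
90 | gold | X1 | 2 | 90 | frank | 4
After GROUP BY (2 rows):
stock.code | max_id
Z1 | 5
X1 | 4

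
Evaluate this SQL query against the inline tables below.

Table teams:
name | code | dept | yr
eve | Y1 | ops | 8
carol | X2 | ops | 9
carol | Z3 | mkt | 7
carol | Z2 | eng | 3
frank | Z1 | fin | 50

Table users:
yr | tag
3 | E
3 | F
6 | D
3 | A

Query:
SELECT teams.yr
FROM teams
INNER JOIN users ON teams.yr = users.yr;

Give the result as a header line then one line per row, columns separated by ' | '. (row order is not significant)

After JOIN users (3 rows):
teams.name | teams.code | teams.dept | teams.yr | users.yr | users.tag
carol | Z2 | eng | 3 | 3 | E
carol | Z2 | eng | 3 | 3 | F
carol | Z2 | eng | 3 | 3 | A
After SELECT (3 rows):
teams.yr
3
3
3

== RESULT ==
teams.yr
3
3
3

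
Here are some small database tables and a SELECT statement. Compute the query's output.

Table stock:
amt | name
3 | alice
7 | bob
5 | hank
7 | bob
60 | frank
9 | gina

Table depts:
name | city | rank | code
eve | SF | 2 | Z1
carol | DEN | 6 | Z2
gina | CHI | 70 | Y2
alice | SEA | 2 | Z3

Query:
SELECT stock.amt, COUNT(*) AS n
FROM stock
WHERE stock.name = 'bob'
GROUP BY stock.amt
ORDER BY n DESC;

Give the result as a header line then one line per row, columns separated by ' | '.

After WHERE (2 rows):
stock.amt | stock.name
7 | bob
7 | bob
After GROUP BY (1 rows):
stock.amt | n
7 | 2
After ORDER BY (1 rows):
stock.amt | n
7 | 2

== RESULT ==
stock.amt | n
7 | 2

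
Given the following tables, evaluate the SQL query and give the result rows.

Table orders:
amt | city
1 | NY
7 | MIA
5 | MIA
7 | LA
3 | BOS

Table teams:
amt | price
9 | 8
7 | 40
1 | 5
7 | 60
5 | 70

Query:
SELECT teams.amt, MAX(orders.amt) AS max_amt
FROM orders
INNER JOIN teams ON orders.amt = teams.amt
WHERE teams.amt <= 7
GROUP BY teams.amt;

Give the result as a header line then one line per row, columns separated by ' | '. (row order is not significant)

After JOIN teams (6 rows):
orders.amt | orders.city | teams.amt | teams.price
1 | NY | 1 | 5
7 | MIA | 7 | 40
7 | MIA | 7 | 60
5 | MIA | 5 | 70
7 | LA | 7 | 40
7 | LA | 7 | 60
After WHERE (6 rows):
orders.amt | orders.city | teams.amt | teams.price
1 | NY | 1 | 5
7 | MIA | 7 | 40
7 | MIA | 7 | 60
5 | MIA | 5 | 70
7 | LA | 7 | 40
7 | LA | 7 | 60
After GROUP BY (3 rows):
teams.amt | max_amt
1 | 1
7 | 7
5 | 5

== RESULT ==
teams.amt | max_amt
1 | 1
7 | 7
5 | 5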